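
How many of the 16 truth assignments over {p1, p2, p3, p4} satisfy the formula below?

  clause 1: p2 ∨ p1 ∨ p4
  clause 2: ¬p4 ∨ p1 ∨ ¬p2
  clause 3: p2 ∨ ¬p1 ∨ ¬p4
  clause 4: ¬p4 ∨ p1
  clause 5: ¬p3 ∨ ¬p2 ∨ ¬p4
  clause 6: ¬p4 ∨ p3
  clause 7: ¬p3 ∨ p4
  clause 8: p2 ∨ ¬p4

3

There are 2^4 = 16 truth assignments over (p1, p2, p3, p4).
Check each against the 8 clauses (columns in the order p1, p2, p3, p4):
  F F F F  ✗ fails (p2 ∨ p1 ∨ p4)
  F F F T  ✗ fails (¬p4 ∨ p1)
  F F T F  ✗ fails (p2 ∨ p1 ∨ p4)
  F F T T  ✗ fails (¬p4 ∨ p1)
  F T F F  ✓ satisfies all
  F T F T  ✗ fails (¬p4 ∨ p1 ∨ ¬p2)
  F T T F  ✗ fails (¬p3 ∨ p4)
  F T T T  ✗ fails (¬p4 ∨ p1 ∨ ¬p2)
  T F F F  ✓ satisfies all
  T F F T  ✗ fails (p2 ∨ ¬p1 ∨ ¬p4)
  T F T F  ✗ fails (¬p3 ∨ p4)
  T F T T  ✗ fails (p2 ∨ ¬p1 ∨ ¬p4)
  T T F F  ✓ satisfies all
  T T F T  ✗ fails (¬p4 ∨ p3)
  T T T F  ✗ fails (¬p3 ∨ p4)
  T T T T  ✗ fails (¬p3 ∨ ¬p2 ∨ ¬p4)
3 of the 16 rows are models.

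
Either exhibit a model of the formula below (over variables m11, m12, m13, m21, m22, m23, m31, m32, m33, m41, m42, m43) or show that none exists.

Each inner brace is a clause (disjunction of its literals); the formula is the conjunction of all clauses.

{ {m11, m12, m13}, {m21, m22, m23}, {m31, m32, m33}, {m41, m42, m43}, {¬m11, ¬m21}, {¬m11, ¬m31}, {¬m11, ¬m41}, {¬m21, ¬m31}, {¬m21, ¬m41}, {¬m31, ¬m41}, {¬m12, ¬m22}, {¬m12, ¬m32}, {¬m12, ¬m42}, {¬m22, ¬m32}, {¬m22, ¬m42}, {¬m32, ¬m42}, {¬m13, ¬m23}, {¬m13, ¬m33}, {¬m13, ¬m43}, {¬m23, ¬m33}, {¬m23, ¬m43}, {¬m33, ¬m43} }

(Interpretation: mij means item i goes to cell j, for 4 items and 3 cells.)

Try m11 = False.
Try m12 = True.
From the singleton clause (¬m22), m22 = False.
From the singleton clause (¬m32), m32 = False.
From the singleton clause (¬m42), m42 = False.
Try m21 = True.
From the singleton clause (¬m31), m31 = False.
From the singleton clause (m33), m33 = True.
From the singleton clause (¬m41), m41 = False.
From the singleton clause (m43), m43 = True.
Now (¬m43) is unsatisfied and unit — conflict.
Undo m21 and try m21 = False.
From the singleton clause (m23), m23 = True.
From the singleton clause (¬m13), m13 = False.
From the singleton clause (¬m33), m33 = False.
From the singleton clause (m31), m31 = True.
From the singleton clause (¬m41), m41 = False.
From the singleton clause (m43), m43 = True.
Now (¬m43) is unsatisfied and unit — conflict.
Either choice for m21 ends in contradiction.
Undo m12 and try m12 = False.
From the singleton clause (m13), m13 = True.
From the singleton clause (¬m23), m23 = False.
From the singleton clause (¬m33), m33 = False.
From the singleton clause (¬m43), m43 = False.
Try m21 = True.
From the singleton clause (¬m31), m31 = False.
From the singleton clause (m32), m32 = True.
From the singleton clause (¬m41), m41 = False.
From the singleton clause (m42), m42 = True.
Now (¬m42) is unsatisfied and unit — conflict.
Undo m21 and try m21 = False.
From the singleton clause (m22), m22 = True.
From the singleton clause (¬m32), m32 = False.
From the singleton clause (m31), m31 = True.
From the singleton clause (¬m41), m41 = False.
From the singleton clause (m42), m42 = True.
Now (¬m42) is unsatisfied and unit — conflict.
Either choice for m21 ends in contradiction.
Either choice for m12 ends in contradiction.
Undo m11 and try m11 = True.
From the singleton clause (¬m21), m21 = False.
From the singleton clause (¬m31), m31 = False.
From the singleton clause (¬m41), m41 = False.
Try m22 = True.
From the singleton clause (¬m12), m12 = False.
From the singleton clause (¬m32), m32 = False.
From the singleton clause (m33), m33 = True.
From the singleton clause (¬m42), m42 = False.
From the singleton clause (m43), m43 = True.
Now (¬m43) is unsatisfied and unit — conflict.
Undo m22 and try m22 = False.
From the singleton clause (m23), m23 = True.
From the singleton clause (¬m13), m13 = False.
From the singleton clause (¬m33), m33 = False.
From the singleton clause (m32), m32 = True.
From the singleton clause (¬m12), m12 = False.
From the singleton clause (¬m42), m42 = False.
From the singleton clause (m43), m43 = True.
Now (¬m43) is unsatisfied and unit — conflict.
Either choice for m22 ends in contradiction.
Either choice for m11 ends in contradiction.

UNSATISFIABLE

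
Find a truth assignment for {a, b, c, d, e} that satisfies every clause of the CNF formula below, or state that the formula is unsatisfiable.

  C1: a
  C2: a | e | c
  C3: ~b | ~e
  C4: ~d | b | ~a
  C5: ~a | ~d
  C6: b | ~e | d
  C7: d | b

a: 1,  b: 1,  c: 1,  d: 0,  e: 0

The clause (a) is unit, so a = 1.
The clause (~d) is unit, so d = 0.
The clause (b) is unit, so b = 1.
The clause (~e) is unit, so e = 0.
All clauses hold; c can take either value.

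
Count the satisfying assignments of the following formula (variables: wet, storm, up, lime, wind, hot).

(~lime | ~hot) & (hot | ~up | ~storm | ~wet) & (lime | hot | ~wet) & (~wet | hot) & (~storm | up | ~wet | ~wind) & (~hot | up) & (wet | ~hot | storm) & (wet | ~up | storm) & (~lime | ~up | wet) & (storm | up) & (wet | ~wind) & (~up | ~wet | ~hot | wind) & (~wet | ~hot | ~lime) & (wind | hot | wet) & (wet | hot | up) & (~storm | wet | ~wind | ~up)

There are 2^6 = 64 truth assignments over (wet, storm, up, lime, wind, hot).
Split on lime. With lime = 1, the clauses containing lime are satisfied and ~lime drops from the rest; 0 of the 2^5 = 32 assignments to the other variables satisfy what remains.
With lime = 0, by the same count on the reduced clause set, 3 assignments work.
(One model: wet=F, storm=T, up=T, lime=F, wind=F, hot=T.)
Total: 0 + 3 = 3.

3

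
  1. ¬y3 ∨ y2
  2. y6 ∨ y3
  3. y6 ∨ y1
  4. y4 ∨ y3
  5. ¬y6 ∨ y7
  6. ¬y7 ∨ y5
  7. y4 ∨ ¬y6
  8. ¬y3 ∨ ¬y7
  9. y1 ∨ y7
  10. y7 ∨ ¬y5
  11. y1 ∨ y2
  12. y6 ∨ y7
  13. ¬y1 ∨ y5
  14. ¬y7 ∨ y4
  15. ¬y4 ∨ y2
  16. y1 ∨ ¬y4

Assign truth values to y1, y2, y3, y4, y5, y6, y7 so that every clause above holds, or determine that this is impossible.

Try y3 = False.
Unit clause (y6) forces y6 = True.
Unit clause (y4) forces y4 = True.
Unit clause (y7) forces y7 = True.
Unit clause (y5) forces y5 = True.
Unit clause (y2) forces y2 = True.
Unit clause (y1) forces y1 = True.
This assignment satisfies each clause.

y1=True,  y2=True,  y3=False,  y4=True,  y5=True,  y6=True,  y7=True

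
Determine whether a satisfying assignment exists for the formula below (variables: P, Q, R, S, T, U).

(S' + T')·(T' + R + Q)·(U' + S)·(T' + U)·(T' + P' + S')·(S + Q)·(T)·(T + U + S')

No

Unit clause (T) forces T = 1.
Unit clause (S') forces S = 0.
Unit clause (U') forces U = 0.
Now (U) is unsatisfied and unit — conflict.
No assignment satisfies every clause.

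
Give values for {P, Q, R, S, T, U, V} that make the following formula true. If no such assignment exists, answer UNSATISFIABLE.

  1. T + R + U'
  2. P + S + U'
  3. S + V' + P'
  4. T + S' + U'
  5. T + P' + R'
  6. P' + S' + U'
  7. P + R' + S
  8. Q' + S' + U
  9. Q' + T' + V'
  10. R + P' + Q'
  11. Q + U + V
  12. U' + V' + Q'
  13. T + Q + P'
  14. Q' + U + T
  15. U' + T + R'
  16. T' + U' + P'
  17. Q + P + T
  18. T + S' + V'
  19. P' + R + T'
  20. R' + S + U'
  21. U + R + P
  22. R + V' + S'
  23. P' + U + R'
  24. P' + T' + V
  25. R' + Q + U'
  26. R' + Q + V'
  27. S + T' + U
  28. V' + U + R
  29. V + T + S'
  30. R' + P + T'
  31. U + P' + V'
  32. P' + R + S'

P=0, Q=1, R=0, S=1, T=1, U=1, V=0

Try T = 1.
Try Q = 1.
The clause (V') is unit, so V = 0.
The clause (P') is unit, so P = 0.
The clause (R') is unit, so R = 0.
The clause (U) is unit, so U = 1.
The clause (S) is unit, so S = 1.
This assignment satisfies each clause.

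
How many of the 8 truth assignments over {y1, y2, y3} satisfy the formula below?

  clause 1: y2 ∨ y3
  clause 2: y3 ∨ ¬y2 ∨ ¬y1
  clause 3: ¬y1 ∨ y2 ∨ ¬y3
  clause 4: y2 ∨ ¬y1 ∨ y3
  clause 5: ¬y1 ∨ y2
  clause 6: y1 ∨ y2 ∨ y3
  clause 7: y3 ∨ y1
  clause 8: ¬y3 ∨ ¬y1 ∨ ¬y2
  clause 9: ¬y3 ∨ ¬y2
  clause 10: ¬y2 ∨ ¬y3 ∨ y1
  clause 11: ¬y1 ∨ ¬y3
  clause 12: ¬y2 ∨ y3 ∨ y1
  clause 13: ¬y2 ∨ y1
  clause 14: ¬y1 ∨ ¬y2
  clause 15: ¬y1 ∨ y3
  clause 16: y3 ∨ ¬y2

There are 2^3 = 8 truth assignments over (y1, y2, y3).
Check each against the 16 clauses (columns in the order y1, y2, y3):
  F F F  ✗ fails (y2 ∨ y3)
  F F T  ✓ satisfies all
  F T F  ✗ fails (y3 ∨ y1)
  F T T  ✗ fails (¬y3 ∨ ¬y2)
  T F F  ✗ fails (y2 ∨ y3)
  T F T  ✗ fails (¬y1 ∨ y2 ∨ ¬y3)
  T T F  ✗ fails (y3 ∨ ¬y2 ∨ ¬y1)
  T T T  ✗ fails (¬y3 ∨ ¬y1 ∨ ¬y2)
1 of the 8 rows is a model.

1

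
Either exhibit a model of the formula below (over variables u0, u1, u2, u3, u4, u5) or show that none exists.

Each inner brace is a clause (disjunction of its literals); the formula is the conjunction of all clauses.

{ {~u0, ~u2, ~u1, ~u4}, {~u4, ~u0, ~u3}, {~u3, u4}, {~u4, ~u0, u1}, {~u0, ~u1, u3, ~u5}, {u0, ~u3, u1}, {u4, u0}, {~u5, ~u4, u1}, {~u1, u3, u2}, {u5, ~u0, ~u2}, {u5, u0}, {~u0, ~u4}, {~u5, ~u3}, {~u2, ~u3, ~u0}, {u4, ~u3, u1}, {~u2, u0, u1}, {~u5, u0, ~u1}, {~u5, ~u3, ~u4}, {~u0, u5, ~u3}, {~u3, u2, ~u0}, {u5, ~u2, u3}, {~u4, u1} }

Case u3 = 0:
Case u4 = 0:
From the singleton clause (u0), u0 = 1.
Case u1 = 0:
Case u5 = 0:
From the singleton clause (~u2), u2 = 0.
This assignment satisfies each clause.

u0: 1, u1: 0, u2: 0, u3: 0, u4: 0, u5: 0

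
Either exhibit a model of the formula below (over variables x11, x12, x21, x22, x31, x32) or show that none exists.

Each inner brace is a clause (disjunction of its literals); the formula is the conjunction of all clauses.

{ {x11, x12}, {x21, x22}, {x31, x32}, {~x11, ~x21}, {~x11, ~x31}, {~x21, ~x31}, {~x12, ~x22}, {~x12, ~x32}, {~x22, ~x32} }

UNSATISFIABLE

Try x11 = 1.
From the singleton clause (~x21), x21 = 0.
From the singleton clause (x22), x22 = 1.
From the singleton clause (~x31), x31 = 0.
From the singleton clause (x32), x32 = 1.
That conflicts with the unit clause (~x32).
So x11 must be the other value — set x11 = 0.
From the singleton clause (x12), x12 = 1.
From the singleton clause (~x22), x22 = 0.
From the singleton clause (x21), x21 = 1.
From the singleton clause (~x31), x31 = 0.
From the singleton clause (x32), x32 = 1.
That conflicts with the unit clause (~x32).
Either choice for x11 ends in contradiction.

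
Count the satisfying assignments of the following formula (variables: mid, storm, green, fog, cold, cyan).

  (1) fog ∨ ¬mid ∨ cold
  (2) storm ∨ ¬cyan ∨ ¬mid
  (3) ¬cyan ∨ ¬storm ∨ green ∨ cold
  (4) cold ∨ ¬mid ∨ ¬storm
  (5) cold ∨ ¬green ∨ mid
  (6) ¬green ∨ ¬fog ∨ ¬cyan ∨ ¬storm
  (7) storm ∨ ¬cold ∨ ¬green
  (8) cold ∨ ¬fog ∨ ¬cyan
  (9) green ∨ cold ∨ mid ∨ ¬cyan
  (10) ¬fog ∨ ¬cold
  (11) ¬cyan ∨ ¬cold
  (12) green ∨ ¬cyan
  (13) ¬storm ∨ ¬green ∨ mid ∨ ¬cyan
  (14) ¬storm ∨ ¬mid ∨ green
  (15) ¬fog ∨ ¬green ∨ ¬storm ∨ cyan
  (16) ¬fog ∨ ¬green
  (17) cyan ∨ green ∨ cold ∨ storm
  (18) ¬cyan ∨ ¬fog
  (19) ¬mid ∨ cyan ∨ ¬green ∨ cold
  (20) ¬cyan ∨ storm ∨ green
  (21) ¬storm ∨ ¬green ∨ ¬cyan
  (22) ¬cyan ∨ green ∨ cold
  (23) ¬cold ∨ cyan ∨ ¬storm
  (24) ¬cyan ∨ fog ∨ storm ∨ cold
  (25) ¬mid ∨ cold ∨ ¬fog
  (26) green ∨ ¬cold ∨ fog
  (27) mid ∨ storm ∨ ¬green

There are 2^6 = 64 truth assignments over (mid, storm, green, fog, cold, cyan).
Split on cyan. With cyan = True, the clauses containing cyan are satisfied and ¬cyan drops from the rest; 0 of the 2^5 = 32 assignments to the other variables satisfy what remains.
With cyan = False, by the same count on the reduced clause set, 2 assignments work.
(One model: mid=F, storm=T, green=F, fog=F, cold=F, cyan=F.)
Total: 0 + 2 = 2.

2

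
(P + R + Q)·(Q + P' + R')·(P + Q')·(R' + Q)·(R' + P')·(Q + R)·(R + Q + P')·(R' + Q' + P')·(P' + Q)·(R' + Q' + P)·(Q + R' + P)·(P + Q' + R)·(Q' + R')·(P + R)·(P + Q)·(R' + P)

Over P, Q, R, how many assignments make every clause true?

1

There are 2^3 = 8 truth assignments over (P, Q, R).
Split on P. With P = 1, the clauses containing P are satisfied and P' drops from the rest; 1 of the 2^2 = 4 assignments to the other variables satisfy what remains.
With P = 0, by the same count on the reduced clause set, 0 assignments work.
(One model: P=T, Q=T, R=F.)
Total: 1 + 0 = 1.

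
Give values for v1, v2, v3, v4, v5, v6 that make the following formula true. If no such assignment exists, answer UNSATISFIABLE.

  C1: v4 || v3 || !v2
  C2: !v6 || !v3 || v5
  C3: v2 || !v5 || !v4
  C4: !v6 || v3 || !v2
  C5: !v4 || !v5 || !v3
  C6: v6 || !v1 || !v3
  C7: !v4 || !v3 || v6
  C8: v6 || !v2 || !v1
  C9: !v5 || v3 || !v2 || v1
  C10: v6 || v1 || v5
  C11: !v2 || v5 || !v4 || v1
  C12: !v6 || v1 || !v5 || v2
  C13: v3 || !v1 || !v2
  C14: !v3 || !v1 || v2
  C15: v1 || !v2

Branch on v1: set v1 = true.
Branch on v6: set v6 = true.
Branch on v3: set v3 = false.
From the singleton clause (!v2), v2 = false.
Branch on v5: set v5 = true.
From the singleton clause (!v4), v4 = false.
Every clause now holds.

v1: true,  v2: false,  v3: false,  v4: false,  v5: true,  v6: true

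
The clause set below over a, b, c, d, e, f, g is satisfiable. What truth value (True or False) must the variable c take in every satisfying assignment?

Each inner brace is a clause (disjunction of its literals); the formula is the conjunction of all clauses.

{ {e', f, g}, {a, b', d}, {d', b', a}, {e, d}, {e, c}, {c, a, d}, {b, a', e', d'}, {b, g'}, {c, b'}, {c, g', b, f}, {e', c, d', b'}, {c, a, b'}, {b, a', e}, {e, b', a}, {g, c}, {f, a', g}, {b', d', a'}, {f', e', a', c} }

True

Suppose c = 0.
Unit clause (e) forces e = 1.
Unit clause (b') forces b = 0.
Unit clause (g') forces g = 0.
That conflicts with the unit clause (g).
So every satisfying assignment has c = True.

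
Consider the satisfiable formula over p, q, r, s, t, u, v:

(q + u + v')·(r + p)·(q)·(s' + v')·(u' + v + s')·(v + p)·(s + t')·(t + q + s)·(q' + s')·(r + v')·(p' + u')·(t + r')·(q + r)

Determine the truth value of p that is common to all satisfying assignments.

True

Suppose p = 0.
From the singleton clause (r), r = 1.
From the singleton clause (q), q = 1.
From the singleton clause (v), v = 1.
From the singleton clause (s'), s = 0.
From the singleton clause (t'), t = 0.
That conflicts with the unit clause (t).
So every satisfying assignment has p = True.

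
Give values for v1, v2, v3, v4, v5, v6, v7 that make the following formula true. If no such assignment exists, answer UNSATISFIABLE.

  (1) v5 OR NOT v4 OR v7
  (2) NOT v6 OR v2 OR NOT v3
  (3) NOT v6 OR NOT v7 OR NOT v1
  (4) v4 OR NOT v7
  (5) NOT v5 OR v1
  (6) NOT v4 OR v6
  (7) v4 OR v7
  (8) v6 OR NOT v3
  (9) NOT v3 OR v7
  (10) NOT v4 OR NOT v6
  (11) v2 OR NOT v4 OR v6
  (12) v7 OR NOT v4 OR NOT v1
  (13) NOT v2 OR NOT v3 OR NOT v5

UNSATISFIABLE

Branch on v4: set v4 = true.
From the singleton clause (v6), v6 = true.
That conflicts with the unit clause (NOT v6).
Backtrack on v4: now try v4 = false.
From the singleton clause (NOT v7), v7 = false.
That conflicts with the unit clause (v7).
Neither v4 = true nor v4 = false works.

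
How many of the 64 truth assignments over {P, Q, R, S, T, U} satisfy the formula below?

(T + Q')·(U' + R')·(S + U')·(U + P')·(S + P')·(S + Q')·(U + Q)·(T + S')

6

There are 2^6 = 64 truth assignments over (P, Q, R, S, T, U).
Split on P. With P = 1, the clauses containing P are satisfied and P' drops from the rest; 2 of the 2^5 = 32 assignments to the other variables satisfy what remains.
With P = 0, by the same count on the reduced clause set, 4 assignments work.
(One model: P=F, Q=F, R=F, S=T, T=T, U=T.)
Total: 2 + 4 = 6.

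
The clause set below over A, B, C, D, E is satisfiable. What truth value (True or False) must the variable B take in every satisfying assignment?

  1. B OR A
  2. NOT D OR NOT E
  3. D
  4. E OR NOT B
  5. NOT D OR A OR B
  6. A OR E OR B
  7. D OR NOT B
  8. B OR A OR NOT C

False

Suppose B = true.
(D) alone gives D = true.
(NOT E) alone gives E = false.
Now (E) is unsatisfied and unit — conflict.
So every satisfying assignment has B = False.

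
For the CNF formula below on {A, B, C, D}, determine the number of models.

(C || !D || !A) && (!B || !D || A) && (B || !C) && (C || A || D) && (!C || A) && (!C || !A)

There are 2^4 = 16 truth assignments over (A, B, C, D).
Check each against the 6 clauses (columns in the order A, B, C, D):
  F F F F  ✗ fails (C || A || D)
  F F F T  ✓ satisfies all
  F F T F  ✗ fails (B || !C)
  F F T T  ✗ fails (B || !C)
  F T F F  ✗ fails (C || A || D)
  F T F T  ✗ fails (!B || !D || A)
  F T T F  ✗ fails (!C || A)
  F T T T  ✗ fails (!B || !D || A)
  T F F F  ✓ satisfies all
  T F F T  ✗ fails (C || !D || !A)
  T F T F  ✗ fails (B || !C)
  T F T T  ✗ fails (B || !C)
  T T F F  ✓ satisfies all
  T T F T  ✗ fails (C || !D || !A)
  T T T F  ✗ fails (!C || !A)
  T T T T  ✗ fails (!C || !A)
3 of the 16 rows are models.

3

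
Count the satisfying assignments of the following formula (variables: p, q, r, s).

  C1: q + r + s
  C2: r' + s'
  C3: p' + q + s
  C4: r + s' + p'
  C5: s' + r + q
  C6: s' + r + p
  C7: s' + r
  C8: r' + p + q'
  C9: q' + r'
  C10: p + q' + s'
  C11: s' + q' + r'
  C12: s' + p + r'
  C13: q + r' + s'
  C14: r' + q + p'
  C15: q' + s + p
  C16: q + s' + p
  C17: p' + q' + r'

2

There are 2^4 = 16 truth assignments over (p, q, r, s).
Check each against the 17 clauses (columns in the order p, q, r, s):
  F F F F  ✗ fails (q + r + s)
  F F F T  ✗ fails (s' + r + q)
  F F T F  ✓ satisfies all
  F F T T  ✗ fails (r' + s')
  F T F F  ✗ fails (q' + s + p)
  F T F T  ✗ fails (s' + r + p)
  F T T F  ✗ fails (r' + p + q')
  F T T T  ✗ fails (r' + s')
  T F F F  ✗ fails (q + r + s)
  T F F T  ✗ fails (r + s' + p')
  T F T F  ✗ fails (p' + q + s)
  T F T T  ✗ fails (r' + s')
  T T F F  ✓ satisfies all
  T T F T  ✗ fails (r + s' + p')
  T T T F  ✗ fails (q' + r')
  T T T T  ✗ fails (r' + s')
2 of the 16 rows are models.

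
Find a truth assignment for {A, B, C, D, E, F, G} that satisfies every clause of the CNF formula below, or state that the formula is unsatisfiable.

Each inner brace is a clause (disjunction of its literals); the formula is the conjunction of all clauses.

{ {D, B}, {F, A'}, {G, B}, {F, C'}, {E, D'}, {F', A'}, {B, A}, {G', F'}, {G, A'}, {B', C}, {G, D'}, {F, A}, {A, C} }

Try D = 0.
(B) alone gives B = 1.
(C) alone gives C = 1.
(F) alone gives F = 1.
(A') alone gives A = 0.
(G') alone gives G = 0.
No clause remains; E is free.

A=0,  B=1,  C=1,  D=0,  E=0,  F=1,  G=0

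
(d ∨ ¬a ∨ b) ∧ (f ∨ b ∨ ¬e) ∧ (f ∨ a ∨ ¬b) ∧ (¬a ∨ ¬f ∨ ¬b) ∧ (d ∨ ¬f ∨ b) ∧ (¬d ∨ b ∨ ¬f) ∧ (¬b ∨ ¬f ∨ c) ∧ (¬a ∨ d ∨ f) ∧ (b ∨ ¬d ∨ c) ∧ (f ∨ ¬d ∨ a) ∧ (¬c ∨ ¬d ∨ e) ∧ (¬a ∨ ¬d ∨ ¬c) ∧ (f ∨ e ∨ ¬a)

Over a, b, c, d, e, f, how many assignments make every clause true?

6

There are 2^6 = 64 truth assignments over (a, b, c, d, e, f).
Split on c. With c = True, the clauses containing c are satisfied and ¬c drops from the rest; 4 of the 2^5 = 32 assignments to the other variables satisfy what remains.
With c = False, by the same count on the reduced clause set, 2 assignments work.
(One model: a=F, b=F, c=F, d=F, e=F, f=F.)
Total: 4 + 2 = 6.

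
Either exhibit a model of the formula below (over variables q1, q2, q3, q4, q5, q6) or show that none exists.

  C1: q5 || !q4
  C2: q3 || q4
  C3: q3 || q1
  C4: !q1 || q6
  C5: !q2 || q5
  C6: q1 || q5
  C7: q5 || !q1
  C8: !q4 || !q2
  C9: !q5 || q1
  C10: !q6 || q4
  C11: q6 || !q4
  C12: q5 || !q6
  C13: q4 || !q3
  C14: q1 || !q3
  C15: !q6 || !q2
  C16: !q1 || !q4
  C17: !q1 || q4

UNSATISFIABLE

Case q5 = true:
Unit clause (q1) forces q1 = true.
Unit clause (q6) forces q6 = true.
Unit clause (q4) forces q4 = true.
But (!q4) is also a unit clause — contradiction.
Backtrack on q5: now try q5 = false.
Unit clause (!q4) forces q4 = false.
Unit clause (q3) forces q3 = true.
But (!q3) is also a unit clause — contradiction.
Either choice for q5 ends in contradiction.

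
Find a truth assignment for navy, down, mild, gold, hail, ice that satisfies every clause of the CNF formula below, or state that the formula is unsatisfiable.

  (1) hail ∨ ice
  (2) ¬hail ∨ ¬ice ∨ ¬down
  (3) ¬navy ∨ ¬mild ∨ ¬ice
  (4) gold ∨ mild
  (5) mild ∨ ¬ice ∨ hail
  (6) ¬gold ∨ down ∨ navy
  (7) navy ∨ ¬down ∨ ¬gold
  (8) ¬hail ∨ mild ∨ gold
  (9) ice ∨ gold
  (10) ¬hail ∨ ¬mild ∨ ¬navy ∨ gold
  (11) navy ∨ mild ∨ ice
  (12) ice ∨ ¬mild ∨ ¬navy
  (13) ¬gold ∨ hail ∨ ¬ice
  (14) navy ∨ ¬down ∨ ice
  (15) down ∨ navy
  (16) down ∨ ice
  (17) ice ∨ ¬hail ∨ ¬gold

navy: False, down: True, mild: True, gold: False, hail: False, ice: True

Suppose hail = False.
The clause (ice) is unit, so ice = True.
The clause (mild) is unit, so mild = True.
The clause (¬navy) is unit, so navy = False.
The clause (¬gold) is unit, so gold = False.
The clause (down) is unit, so down = True.
This assignment satisfies each clause.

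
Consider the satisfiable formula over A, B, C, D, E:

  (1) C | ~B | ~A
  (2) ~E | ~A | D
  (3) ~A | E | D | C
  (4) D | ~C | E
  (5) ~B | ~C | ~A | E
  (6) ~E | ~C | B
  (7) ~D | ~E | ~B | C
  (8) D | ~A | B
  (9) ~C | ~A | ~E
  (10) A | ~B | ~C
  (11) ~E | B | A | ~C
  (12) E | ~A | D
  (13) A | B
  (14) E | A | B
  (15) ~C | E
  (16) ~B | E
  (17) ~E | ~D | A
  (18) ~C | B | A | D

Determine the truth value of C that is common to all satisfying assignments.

False

Suppose C = 1.
(E) alone gives E = 1.
(B) alone gives B = 1.
(~A) alone gives A = 0.
Now (A) is unsatisfied and unit — conflict.
So every satisfying assignment has C = False.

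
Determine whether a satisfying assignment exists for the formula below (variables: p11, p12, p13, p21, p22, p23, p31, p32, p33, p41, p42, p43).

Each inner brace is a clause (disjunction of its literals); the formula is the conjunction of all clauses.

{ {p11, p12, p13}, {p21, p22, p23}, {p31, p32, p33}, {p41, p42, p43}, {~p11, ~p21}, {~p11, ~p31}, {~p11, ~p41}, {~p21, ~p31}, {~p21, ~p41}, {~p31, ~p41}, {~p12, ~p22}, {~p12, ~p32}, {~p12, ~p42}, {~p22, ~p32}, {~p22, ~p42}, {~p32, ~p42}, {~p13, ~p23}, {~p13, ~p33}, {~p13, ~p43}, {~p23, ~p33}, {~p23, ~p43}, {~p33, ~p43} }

Suppose p11 = 0.
Suppose p12 = 1.
(~p22) alone gives p22 = 0.
(~p32) alone gives p32 = 0.
(~p42) alone gives p42 = 0.
Suppose p21 = 1.
(~p31) alone gives p31 = 0.
(p33) alone gives p33 = 1.
(~p41) alone gives p41 = 0.
(p43) alone gives p43 = 1.
Now (~p43) is unsatisfied and unit — conflict.
Backtrack on p21: now try p21 = 0.
(p23) alone gives p23 = 1.
(~p13) alone gives p13 = 0.
(~p33) alone gives p33 = 0.
(p31) alone gives p31 = 1.
(~p41) alone gives p41 = 0.
(p43) alone gives p43 = 1.
Now (~p43) is unsatisfied and unit — conflict.
Neither p21 = 1 nor p21 = 0 works.
Backtrack on p12: now try p12 = 0.
(p13) alone gives p13 = 1.
(~p23) alone gives p23 = 0.
(~p33) alone gives p33 = 0.
(~p43) alone gives p43 = 0.
Suppose p21 = 1.
(~p31) alone gives p31 = 0.
(p32) alone gives p32 = 1.
(~p41) alone gives p41 = 0.
(p42) alone gives p42 = 1.
Now (~p42) is unsatisfied and unit — conflict.
Backtrack on p21: now try p21 = 0.
(p22) alone gives p22 = 1.
(~p32) alone gives p32 = 0.
(p31) alone gives p31 = 1.
(~p41) alone gives p41 = 0.
(p42) alone gives p42 = 1.
Now (~p42) is unsatisfied and unit — conflict.
Neither p21 = 1 nor p21 = 0 works.
Neither p12 = 1 nor p12 = 0 works.
Backtrack on p11: now try p11 = 1.
(~p21) alone gives p21 = 0.
(~p31) alone gives p31 = 0.
(~p41) alone gives p41 = 0.
Suppose p22 = 1.
(~p12) alone gives p12 = 0.
(~p32) alone gives p32 = 0.
(p33) alone gives p33 = 1.
(~p42) alone gives p42 = 0.
(p43) alone gives p43 = 1.
Now (~p43) is unsatisfied and unit — conflict.
Backtrack on p22: now try p22 = 0.
(p23) alone gives p23 = 1.
(~p13) alone gives p13 = 0.
(~p33) alone gives p33 = 0.
(p32) alone gives p32 = 1.
(~p12) alone gives p12 = 0.
(~p42) alone gives p42 = 0.
(p43) alone gives p43 = 1.
Now (~p43) is unsatisfied and unit — conflict.
Neither p22 = 1 nor p22 = 0 works.
Neither p11 = 1 nor p11 = 0 works.
No assignment satisfies every clause.

No, unsatisfiable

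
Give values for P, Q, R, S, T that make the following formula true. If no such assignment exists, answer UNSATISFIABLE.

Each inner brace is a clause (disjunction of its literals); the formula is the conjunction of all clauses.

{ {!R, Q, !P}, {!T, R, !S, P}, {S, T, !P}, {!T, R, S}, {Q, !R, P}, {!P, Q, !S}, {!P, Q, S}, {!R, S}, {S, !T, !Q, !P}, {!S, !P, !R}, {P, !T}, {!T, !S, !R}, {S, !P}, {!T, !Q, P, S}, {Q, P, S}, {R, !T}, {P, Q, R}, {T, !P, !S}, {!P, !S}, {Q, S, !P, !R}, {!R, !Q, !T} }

Suppose R = true.
Unit clause (S) forces S = true.
Unit clause (!P) forces P = false.
Unit clause (Q) forces Q = true.
Unit clause (!T) forces T = false.
This assignment satisfies each clause.

P ↦ false; Q ↦ true; R ↦ true; S ↦ true; T ↦ false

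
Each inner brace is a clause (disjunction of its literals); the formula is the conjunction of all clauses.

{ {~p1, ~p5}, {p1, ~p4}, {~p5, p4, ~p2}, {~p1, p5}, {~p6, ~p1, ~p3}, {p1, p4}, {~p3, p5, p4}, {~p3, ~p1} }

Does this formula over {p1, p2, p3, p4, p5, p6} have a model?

No

Case p1 = 0:
(~p4) alone gives p4 = 0.
That conflicts with the unit clause (p4).
That branch fails; take p1 = 1 instead.
(~p5) alone gives p5 = 0.
That conflicts with the unit clause (p5).
Both values of p1 lead to a conflict.
No assignment satisfies every clause.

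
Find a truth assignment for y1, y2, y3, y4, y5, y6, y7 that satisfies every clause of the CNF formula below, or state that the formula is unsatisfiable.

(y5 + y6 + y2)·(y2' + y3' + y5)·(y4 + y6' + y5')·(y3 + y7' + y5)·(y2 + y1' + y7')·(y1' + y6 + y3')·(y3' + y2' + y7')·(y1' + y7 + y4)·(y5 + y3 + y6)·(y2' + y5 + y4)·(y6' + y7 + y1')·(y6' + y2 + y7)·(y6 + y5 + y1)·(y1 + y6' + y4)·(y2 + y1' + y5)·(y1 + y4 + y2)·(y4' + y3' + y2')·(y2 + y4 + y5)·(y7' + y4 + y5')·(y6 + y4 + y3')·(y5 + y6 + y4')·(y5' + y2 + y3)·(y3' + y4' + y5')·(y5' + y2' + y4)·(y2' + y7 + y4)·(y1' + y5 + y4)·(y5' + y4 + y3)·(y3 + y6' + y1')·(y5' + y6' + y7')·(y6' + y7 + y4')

Branch on y5: set y5 = 1.
Branch on y4: set y4 = 1.
(y3') alone gives y3 = 0.
(y2) alone gives y2 = 1.
Branch on y6: set y6 = 0.
Every clause is now satisfied; y1, y7 are unconstrained.

y1: 1,  y2: 1,  y3: 0,  y4: 1,  y5: 1,  y6: 0,  y7: 1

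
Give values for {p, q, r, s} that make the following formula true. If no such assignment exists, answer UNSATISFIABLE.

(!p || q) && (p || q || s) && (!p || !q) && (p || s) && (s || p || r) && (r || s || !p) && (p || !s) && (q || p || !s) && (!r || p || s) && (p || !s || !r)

Case p = false:
The clause (s) is unit, so s = true.
Now (!s) is unsatisfied and unit — conflict.
That branch fails; take p = true instead.
The clause (q) is unit, so q = true.
Now (!q) is unsatisfied and unit — conflict.
Both values of p lead to a conflict.

UNSATISFIABLE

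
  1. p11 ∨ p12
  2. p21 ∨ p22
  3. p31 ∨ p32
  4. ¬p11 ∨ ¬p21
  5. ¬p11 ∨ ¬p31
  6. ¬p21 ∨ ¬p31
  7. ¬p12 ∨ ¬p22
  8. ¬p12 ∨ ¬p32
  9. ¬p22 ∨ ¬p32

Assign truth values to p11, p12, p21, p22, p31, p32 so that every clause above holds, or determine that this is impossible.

Branch on p11: set p11 = True.
(¬p21) alone gives p21 = False.
(p22) alone gives p22 = True.
(¬p31) alone gives p31 = False.
(p32) alone gives p32 = True.
Now (¬p32) is unsatisfied and unit — conflict.
So p11 must be the other value — set p11 = False.
(p12) alone gives p12 = True.
(¬p22) alone gives p22 = False.
(p21) alone gives p21 = True.
(¬p31) alone gives p31 = False.
(p32) alone gives p32 = True.
Now (¬p32) is unsatisfied and unit — conflict.
Neither p11 = True nor p11 = False works.

UNSATISFIABLE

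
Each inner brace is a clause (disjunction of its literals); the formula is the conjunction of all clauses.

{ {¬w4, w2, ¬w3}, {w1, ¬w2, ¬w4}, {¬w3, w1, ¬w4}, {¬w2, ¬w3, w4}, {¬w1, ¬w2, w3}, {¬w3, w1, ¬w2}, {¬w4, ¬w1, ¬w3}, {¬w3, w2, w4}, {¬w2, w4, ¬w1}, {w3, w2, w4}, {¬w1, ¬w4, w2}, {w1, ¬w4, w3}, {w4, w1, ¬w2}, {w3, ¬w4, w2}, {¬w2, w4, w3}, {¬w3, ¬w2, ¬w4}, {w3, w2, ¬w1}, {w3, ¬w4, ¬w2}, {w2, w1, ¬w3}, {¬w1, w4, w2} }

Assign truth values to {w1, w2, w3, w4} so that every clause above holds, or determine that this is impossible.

UNSATISFIABLE

Try w4 = False.
Try w2 = False.
Unit clause (¬w3) forces w3 = False.
Now (w3) is unsatisfied and unit — conflict.
So w2 must be the other value — set w2 = True.
Unit clause (¬w3) forces w3 = False.
Now (w3) is unsatisfied and unit — conflict.
Neither w2 = True nor w2 = False works.
So w4 must be the other value — set w4 = True.
Try w2 = True.
Unit clause (w1) forces w1 = True.
Unit clause (w3) forces w3 = True.
Now (¬w3) is unsatisfied and unit — conflict.
So w2 must be the other value — set w2 = False.
Unit clause (¬w3) forces w3 = False.
Now (w3) is unsatisfied and unit — conflict.
Neither w2 = True nor w2 = False works.
Neither w4 = True nor w4 = False works.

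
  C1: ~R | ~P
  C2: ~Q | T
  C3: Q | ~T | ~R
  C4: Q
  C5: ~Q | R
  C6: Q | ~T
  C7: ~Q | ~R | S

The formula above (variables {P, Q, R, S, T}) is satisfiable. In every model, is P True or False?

Suppose P = 1.
(~R) alone gives R = 0.
(Q) alone gives Q = 1.
Now (~Q) is unsatisfied and unit — conflict.
So every satisfying assignment has P = False.

False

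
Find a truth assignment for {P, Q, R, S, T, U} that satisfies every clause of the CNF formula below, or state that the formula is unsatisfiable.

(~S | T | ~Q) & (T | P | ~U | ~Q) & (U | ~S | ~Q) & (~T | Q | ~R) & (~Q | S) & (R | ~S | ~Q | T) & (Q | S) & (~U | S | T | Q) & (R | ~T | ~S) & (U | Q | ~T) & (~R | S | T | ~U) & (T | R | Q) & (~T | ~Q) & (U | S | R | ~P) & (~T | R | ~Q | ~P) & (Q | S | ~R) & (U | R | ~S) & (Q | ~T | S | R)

P ↦ 0, Q ↦ 0, R ↦ 1, S ↦ 1, T ↦ 0, U ↦ 0

Suppose Q = 0.
The clause (S) is unit, so S = 1.
Suppose T = 0.
The clause (R) is unit, so R = 1.
Every clause is now satisfied; P, U are unconstrained.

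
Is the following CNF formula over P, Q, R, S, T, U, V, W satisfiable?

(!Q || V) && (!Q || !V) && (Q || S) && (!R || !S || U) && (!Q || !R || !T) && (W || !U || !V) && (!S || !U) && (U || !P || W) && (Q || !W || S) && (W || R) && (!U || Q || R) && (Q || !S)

No

Case Q = false:
Unit clause (S) forces S = true.
Now (!S) is unsatisfied and unit — conflict.
Undo Q and try Q = true.
Unit clause (V) forces V = true.
Now (!V) is unsatisfied and unit — conflict.
Neither Q = true nor Q = false works.
No assignment satisfies every clause.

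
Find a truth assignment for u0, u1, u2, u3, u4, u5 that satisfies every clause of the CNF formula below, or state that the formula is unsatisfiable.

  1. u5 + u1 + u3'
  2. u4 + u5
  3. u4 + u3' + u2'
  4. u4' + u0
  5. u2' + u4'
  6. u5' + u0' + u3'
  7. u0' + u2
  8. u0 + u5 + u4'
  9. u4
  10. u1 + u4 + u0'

(u4) alone gives u4 = 1.
(u0) alone gives u0 = 1.
(u2') alone gives u2 = 0.
Now (u2) is unsatisfied and unit — conflict.

UNSATISFIABLE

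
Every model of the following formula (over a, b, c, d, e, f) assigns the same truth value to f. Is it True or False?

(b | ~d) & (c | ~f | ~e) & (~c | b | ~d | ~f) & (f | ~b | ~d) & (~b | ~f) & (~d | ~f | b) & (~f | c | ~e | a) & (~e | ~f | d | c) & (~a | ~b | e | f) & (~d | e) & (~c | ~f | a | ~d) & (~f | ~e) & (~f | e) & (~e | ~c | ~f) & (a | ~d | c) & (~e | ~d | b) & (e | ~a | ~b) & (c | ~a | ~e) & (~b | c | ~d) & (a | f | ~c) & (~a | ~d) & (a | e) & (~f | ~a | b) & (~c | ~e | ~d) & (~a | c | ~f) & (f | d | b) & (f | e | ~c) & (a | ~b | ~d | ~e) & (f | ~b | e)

Suppose f = 1.
(~b) alone gives b = 0.
(~d) alone gives d = 0.
(~e) alone gives e = 0.
That conflicts with the unit clause (e).
So every satisfying assignment has f = False.

False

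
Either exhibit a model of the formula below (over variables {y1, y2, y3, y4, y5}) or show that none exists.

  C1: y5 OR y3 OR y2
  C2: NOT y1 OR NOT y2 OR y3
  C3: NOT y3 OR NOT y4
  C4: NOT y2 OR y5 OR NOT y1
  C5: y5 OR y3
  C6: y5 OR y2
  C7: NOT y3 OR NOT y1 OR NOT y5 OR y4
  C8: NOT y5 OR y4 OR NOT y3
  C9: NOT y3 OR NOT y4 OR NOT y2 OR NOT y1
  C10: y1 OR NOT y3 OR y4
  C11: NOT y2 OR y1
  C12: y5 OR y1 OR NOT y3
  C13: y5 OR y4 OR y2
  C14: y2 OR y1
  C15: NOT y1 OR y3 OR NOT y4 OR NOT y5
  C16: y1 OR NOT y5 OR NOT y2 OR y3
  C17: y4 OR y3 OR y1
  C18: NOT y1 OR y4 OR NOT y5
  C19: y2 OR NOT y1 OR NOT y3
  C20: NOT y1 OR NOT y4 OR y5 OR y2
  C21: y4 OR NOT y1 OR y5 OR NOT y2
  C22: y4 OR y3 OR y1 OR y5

UNSATISFIABLE

Suppose y3 = false.
(y5) alone gives y5 = true.
Suppose y1 = false.
(NOT y2) alone gives y2 = false.
But (y2) is also a unit clause — contradiction.
Backtrack on y1: now try y1 = true.
(NOT y2) alone gives y2 = false.
(NOT y4) alone gives y4 = false.
But (y4) is also a unit clause — contradiction.
Neither y1 = true nor y1 = false works.
Backtrack on y3: now try y3 = true.
(NOT y4) alone gives y4 = false.
(NOT y5) alone gives y5 = false.
(y2) alone gives y2 = true.
(NOT y1) alone gives y1 = false.
But (y1) is also a unit clause — contradiction.
Neither y3 = true nor y3 = false works.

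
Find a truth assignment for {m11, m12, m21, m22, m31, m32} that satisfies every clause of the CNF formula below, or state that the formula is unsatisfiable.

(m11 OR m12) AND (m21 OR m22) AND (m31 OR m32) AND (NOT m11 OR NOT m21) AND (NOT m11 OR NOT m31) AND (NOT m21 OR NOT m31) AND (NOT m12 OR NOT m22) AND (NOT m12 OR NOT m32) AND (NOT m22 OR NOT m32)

UNSATISFIABLE

Branch on m11: set m11 = true.
From the singleton clause (NOT m21), m21 = false.
From the singleton clause (m22), m22 = true.
From the singleton clause (NOT m31), m31 = false.
From the singleton clause (m32), m32 = true.
Now (NOT m32) is unsatisfied and unit — conflict.
Undo m11 and try m11 = false.
From the singleton clause (m12), m12 = true.
From the singleton clause (NOT m22), m22 = false.
From the singleton clause (m21), m21 = true.
From the singleton clause (NOT m31), m31 = false.
From the singleton clause (m32), m32 = true.
Now (NOT m32) is unsatisfied and unit — conflict.
Either choice for m11 ends in contradiction.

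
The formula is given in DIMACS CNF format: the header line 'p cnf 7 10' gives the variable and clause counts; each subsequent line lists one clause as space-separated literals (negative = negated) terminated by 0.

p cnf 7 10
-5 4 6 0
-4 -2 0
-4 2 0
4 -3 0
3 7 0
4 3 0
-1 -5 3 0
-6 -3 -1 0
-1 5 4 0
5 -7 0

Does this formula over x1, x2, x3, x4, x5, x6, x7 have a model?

No, unsatisfiable

Try x4 = False.
From the singleton clause (¬x3), x3 = False.
Now (x3) is unsatisfied and unit — conflict.
Undo x4 and try x4 = True.
From the singleton clause (¬x2), x2 = False.
Now (x2) is unsatisfied and unit — conflict.
Neither x4 = True nor x4 = False works.
No assignment satisfies every clause.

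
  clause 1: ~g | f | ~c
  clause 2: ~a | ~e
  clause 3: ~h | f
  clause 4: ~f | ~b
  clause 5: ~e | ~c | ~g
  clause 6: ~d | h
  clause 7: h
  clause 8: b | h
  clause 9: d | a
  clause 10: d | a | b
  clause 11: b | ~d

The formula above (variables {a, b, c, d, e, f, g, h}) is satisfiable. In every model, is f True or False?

True

Suppose f = 0.
Unit clause (~h) forces h = 0.
But (h) is also a unit clause — contradiction.
So every satisfying assignment has f = True.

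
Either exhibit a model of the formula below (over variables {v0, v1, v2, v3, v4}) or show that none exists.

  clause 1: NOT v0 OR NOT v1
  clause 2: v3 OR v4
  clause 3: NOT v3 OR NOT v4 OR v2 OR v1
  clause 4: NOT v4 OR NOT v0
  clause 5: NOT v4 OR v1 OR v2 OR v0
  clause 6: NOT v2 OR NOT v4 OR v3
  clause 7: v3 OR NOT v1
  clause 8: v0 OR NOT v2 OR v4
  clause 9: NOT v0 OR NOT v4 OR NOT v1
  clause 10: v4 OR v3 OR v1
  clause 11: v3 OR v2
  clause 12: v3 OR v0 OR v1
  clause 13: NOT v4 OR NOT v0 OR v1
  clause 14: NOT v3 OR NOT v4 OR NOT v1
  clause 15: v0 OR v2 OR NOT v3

Suppose v0 = false.
Suppose v3 = true.
Unit clause (v2) forces v2 = true.
Unit clause (v4) forces v4 = true.
Unit clause (NOT v1) forces v1 = false.
Every clause now holds.

v0 ↦ false; v1 ↦ false; v2 ↦ true; v3 ↦ true; v4 ↦ true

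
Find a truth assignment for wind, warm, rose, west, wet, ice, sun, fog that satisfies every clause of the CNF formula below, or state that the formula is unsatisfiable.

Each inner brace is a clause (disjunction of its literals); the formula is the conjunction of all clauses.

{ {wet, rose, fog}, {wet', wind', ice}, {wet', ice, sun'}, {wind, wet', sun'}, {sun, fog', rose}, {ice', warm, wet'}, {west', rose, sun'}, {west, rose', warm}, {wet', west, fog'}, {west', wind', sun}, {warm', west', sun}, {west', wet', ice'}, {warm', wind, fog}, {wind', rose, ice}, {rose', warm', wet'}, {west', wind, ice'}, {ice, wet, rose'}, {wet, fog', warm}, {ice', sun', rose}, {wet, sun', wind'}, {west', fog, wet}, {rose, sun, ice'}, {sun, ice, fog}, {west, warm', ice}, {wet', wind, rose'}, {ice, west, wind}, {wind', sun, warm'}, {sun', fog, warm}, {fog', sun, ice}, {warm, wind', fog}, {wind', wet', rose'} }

wind: 0,  warm: 1,  rose: 1,  west: 0,  wet: 0,  ice: 1,  sun: 1,  fog: 1

Suppose wet = 0.
Suppose rose = 1.
(ice) alone gives ice = 1.
Suppose west = 0.
(warm) alone gives warm = 1.
Suppose wind = 0.
(fog) alone gives fog = 1.
Every clause is now satisfied; sun is unconstrained.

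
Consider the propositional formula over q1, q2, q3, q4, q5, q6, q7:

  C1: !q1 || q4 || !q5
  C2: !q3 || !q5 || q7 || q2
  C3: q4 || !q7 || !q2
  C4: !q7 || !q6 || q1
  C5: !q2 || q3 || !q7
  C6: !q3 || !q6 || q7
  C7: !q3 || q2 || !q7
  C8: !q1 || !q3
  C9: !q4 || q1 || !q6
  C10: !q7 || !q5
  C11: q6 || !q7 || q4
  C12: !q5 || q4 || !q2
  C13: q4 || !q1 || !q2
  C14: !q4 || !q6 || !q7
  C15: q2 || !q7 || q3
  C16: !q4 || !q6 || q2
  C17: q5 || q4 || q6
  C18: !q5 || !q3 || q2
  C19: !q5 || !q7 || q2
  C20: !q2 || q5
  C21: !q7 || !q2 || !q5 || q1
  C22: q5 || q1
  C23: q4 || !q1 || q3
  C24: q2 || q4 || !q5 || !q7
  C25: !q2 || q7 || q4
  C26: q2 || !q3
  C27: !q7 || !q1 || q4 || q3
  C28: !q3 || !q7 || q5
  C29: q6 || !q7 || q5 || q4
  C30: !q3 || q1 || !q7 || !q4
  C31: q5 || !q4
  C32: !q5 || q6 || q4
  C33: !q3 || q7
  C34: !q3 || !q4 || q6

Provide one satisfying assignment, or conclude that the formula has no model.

Case q1 = false:
The clause (q5) is unit, so q5 = true.
The clause (!q7) is unit, so q7 = false.
The clause (!q3) is unit, so q3 = false.
Case q4 = true:
The clause (!q6) is unit, so q6 = false.
Every clause is now satisfied; q2 is unconstrained.

q1=false, q2=true, q3=false, q4=true, q5=true, q6=false, q7=false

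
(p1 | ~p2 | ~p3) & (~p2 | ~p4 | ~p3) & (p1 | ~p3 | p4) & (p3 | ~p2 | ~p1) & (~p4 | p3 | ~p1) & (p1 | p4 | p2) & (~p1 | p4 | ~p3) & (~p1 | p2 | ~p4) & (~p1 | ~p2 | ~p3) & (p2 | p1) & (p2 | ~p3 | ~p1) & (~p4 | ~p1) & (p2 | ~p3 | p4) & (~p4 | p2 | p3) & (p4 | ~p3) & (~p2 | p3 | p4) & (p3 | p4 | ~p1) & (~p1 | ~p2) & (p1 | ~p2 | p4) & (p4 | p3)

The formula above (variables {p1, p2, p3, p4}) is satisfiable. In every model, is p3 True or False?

False

Suppose p3 = 1.
The clause (p4) is unit, so p4 = 1.
The clause (~p2) is unit, so p2 = 0.
The clause (~p1) is unit, so p1 = 0.
Now (p1) is unsatisfied and unit — conflict.
So every satisfying assignment has p3 = False.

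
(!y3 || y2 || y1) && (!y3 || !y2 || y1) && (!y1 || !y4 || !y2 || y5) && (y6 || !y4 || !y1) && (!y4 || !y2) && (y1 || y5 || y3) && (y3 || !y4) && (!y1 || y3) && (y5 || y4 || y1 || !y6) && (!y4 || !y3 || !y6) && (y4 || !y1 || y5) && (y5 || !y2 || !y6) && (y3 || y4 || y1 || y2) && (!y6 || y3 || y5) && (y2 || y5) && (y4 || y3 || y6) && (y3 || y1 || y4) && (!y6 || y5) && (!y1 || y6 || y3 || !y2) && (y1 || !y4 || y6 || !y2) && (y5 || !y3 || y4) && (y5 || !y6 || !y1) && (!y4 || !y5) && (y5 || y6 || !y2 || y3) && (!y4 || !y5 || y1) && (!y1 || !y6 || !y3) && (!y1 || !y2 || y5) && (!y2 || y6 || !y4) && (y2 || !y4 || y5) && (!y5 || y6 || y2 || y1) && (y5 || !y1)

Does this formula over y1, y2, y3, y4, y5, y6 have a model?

Suppose y4 = false.
Suppose y1 = true.
The clause (y3) is unit, so y3 = true.
The clause (y5) is unit, so y5 = true.
The clause (!y6) is unit, so y6 = false.
No clause remains; y2 is free.
A satisfying assignment: y1 ↦ true, y2 ↦ true, y3 ↦ true, y4 ↦ false, y5 ↦ true, y6 ↦ false.

Satisfiable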